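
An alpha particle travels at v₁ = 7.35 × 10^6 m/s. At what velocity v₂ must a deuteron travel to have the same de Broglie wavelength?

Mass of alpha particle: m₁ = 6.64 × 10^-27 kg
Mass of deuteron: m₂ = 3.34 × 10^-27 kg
v₂ = 1.46 × 10^7 m/s

For equal de Broglie wavelengths: λ₁ = λ₂

h/(m₁v₁) = h/(m₂v₂)
m₁v₁ = m₂v₂
v₂ = v₁ · (m₁/m₂)

v₂ = 7.35 × 10^6 m/s × (6.64 × 10^-27 kg / 3.34 × 10^-27 kg)
v₂ = 1.46 × 10^7 m/s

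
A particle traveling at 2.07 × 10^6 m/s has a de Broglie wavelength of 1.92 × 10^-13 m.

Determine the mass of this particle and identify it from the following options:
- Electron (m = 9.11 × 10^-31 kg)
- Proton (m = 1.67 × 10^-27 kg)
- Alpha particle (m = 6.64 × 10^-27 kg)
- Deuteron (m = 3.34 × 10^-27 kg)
The particle is a proton.

From λ = h/(mv), solve for mass:

m = h/(λv)
m = (6.626 × 10^-34 J·s) / (1.92 × 10^-13 m × 2.07 × 10^6 m/s)
m = 1.67 × 10^-27 kg

Comparing with the listed masses, this is closest to a proton.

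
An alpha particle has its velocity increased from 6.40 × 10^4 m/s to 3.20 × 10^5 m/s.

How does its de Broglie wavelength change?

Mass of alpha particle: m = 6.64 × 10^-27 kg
The wavelength decreases by a factor of 5.

Using λ = h/(mv):

Initial wavelength: λ₁ = h/(mv₁) = 1.56 × 10^-12 m
Final wavelength: λ₂ = h/(mv₂) = 3.12 × 10^-13 m

Since λ ∝ 1/v, when velocity increases by a factor of 5, the wavelength decreases by a factor of 5.

λ₂/λ₁ = v₁/v₂ = 1/5

The wavelength decreases by a factor of 5.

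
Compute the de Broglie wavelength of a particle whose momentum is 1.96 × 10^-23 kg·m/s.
3.38 × 10^-11 m

Using the de Broglie relation λ = h/p:

λ = h/p
λ = (6.626 × 10^-34 J·s) / (1.96 × 10^-23 kg·m/s)
λ = 3.38 × 10^-11 m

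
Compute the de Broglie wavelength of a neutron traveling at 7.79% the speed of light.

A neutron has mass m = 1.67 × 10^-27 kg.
1.70 × 10^-14 m

Using the de Broglie relation λ = h/(mv):

v = 7.79% × c = 2.335 × 10^7 m/s

λ = h/(mv)
λ = (6.626 × 10^-34 J·s) / (1.67 × 10^-27 kg × 2.335 × 10^7 m/s)
λ = 1.70 × 10^-14 m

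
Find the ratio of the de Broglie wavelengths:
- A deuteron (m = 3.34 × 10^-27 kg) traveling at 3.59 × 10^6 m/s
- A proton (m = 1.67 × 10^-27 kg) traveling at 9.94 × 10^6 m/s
λ₁/λ₂ = 1.38

Using λ = h/(mv):

λ₁ = h/(m₁v₁) = 5.53 × 10^-14 m
λ₂ = h/(m₂v₂) = 3.99 × 10^-14 m

Ratio λ₁/λ₂ = (m₂v₂)/(m₁v₁)
         = (1.67 × 10^-27 kg × 9.94 × 10^6 m/s) / (3.34 × 10^-27 kg × 3.59 × 10^6 m/s)
         = 1.38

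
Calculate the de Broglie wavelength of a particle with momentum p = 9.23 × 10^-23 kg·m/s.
7.18 × 10^-12 m

Using the de Broglie relation λ = h/p:

λ = h/p
λ = (6.626 × 10^-34 J·s) / (9.23 × 10^-23 kg·m/s)
λ = 7.18 × 10^-12 m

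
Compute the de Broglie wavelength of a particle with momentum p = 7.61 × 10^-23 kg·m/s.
8.71 × 10^-12 m

Using the de Broglie relation λ = h/p:

λ = h/p
λ = (6.626 × 10^-34 J·s) / (7.61 × 10^-23 kg·m/s)
λ = 8.71 × 10^-12 m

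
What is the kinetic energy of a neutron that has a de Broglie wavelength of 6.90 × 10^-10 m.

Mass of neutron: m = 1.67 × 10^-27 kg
2.76 × 10^-22 J (or 1.72 × 10^-3 eV)

From λ = h/√(2mKE), we solve for KE:

λ² = h²/(2mKE)
KE = h²/(2mλ²)
KE = (6.626 × 10^-34 J·s)² / (2 × 1.67 × 10^-27 kg × (6.90 × 10^-10 m)²)
KE = 2.76 × 10^-22 J
KE = 1.72 × 10^-3 eV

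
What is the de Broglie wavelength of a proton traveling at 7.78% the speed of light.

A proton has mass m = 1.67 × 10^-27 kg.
1.70 × 10^-14 m

Using the de Broglie relation λ = h/(mv):

v = 7.78% × c = 2.332 × 10^7 m/s

λ = h/(mv)
λ = (6.626 × 10^-34 J·s) / (1.67 × 10^-27 kg × 2.332 × 10^7 m/s)
λ = 1.70 × 10^-14 m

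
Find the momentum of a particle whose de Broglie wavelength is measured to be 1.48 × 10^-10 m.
4.48 × 10^-24 kg·m/s

From the de Broglie relation λ = h/p, we solve for p:

p = h/λ
p = (6.626 × 10^-34 J·s) / (1.48 × 10^-10 m)
p = 4.48 × 10^-24 kg·m/s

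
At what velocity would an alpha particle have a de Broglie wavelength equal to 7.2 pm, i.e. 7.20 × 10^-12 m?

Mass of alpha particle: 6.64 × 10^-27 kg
1.39 × 10^4 m/s

From λ = h/(mv), solve for v:

v = h/(mλ)
v = (6.626 × 10^-34 J·s) / (6.64 × 10^-27 kg × 7.20 × 10^-12 m)
v = 1.39 × 10^4 m/s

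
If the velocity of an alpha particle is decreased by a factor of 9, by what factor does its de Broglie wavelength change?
The wavelength increases by a factor of 9.

From λ = h/(mv), the wavelength is inversely proportional to velocity:

λ ∝ 1/v

If v → v/9, then λ → 9λ

When velocity is decreased by a factor of 9, the wavelength increases by a factor of 9.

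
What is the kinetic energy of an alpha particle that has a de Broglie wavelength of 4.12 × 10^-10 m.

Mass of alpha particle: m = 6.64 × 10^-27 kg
1.95 × 10^-22 J (or 1.22 × 10^-3 eV)

From λ = h/√(2mKE), we solve for KE:

λ² = h²/(2mKE)
KE = h²/(2mλ²)
KE = (6.626 × 10^-34 J·s)² / (2 × 6.64 × 10^-27 kg × (4.12 × 10^-10 m)²)
KE = 1.95 × 10^-22 J
KE = 1.22 × 10^-3 eV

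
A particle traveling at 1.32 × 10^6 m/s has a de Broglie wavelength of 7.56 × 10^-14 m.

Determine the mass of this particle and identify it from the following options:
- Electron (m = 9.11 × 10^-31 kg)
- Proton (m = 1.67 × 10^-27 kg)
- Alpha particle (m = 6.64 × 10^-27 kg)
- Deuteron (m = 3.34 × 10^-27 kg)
The particle is an alpha particle.

From λ = h/(mv), solve for mass:

m = h/(λv)
m = (6.626 × 10^-34 J·s) / (7.56 × 10^-14 m × 1.32 × 10^6 m/s)
m = 6.64 × 10^-27 kg

Comparing with the listed masses, this is closest to an alpha particle.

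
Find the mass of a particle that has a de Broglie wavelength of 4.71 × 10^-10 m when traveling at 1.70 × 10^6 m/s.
8.28 × 10^-31 kg

From the de Broglie relation λ = h/(mv), we solve for m:

m = h/(λv)
m = (6.626 × 10^-34 J·s) / (4.71 × 10^-10 m × 1.70 × 10^6 m/s)
m = 8.28 × 10^-31 kg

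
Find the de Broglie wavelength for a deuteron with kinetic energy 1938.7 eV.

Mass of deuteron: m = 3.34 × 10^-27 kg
4.60 × 10^-13 m

Using λ = h/√(2mKE):

First convert KE to Joules: KE = 1938.7 eV = 3.106 × 10^-16 J

λ = h/√(2mKE)
λ = (6.626 × 10^-34 J·s) / √(2 × 3.34 × 10^-27 kg × 3.106 × 10^-16 J)
λ = 4.60 × 10^-13 m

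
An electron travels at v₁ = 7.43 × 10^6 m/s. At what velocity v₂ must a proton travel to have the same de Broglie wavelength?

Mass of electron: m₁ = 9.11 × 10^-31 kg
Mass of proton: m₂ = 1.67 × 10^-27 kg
v₂ = 4.05 × 10^3 m/s

For equal de Broglie wavelengths: λ₁ = λ₂

h/(m₁v₁) = h/(m₂v₂)
m₁v₁ = m₂v₂
v₂ = v₁ · (m₁/m₂)

v₂ = 7.43 × 10^6 m/s × (9.11 × 10^-31 kg / 1.67 × 10^-27 kg)
v₂ = 4.05 × 10^3 m/s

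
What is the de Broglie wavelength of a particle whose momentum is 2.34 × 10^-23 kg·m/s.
2.83 × 10^-11 m

Using the de Broglie relation λ = h/p:

λ = h/p
λ = (6.626 × 10^-34 J·s) / (2.34 × 10^-23 kg·m/s)
λ = 2.83 × 10^-11 m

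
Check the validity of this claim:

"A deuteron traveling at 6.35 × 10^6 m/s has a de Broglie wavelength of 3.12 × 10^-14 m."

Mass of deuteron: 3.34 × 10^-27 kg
True

The claim is correct.

Using λ = h/(mv):
λ = (6.626 × 10^-34 J·s) / (3.34 × 10^-27 kg × 6.35 × 10^6 m/s)
λ = 3.12 × 10^-14 m

This matches the claimed value.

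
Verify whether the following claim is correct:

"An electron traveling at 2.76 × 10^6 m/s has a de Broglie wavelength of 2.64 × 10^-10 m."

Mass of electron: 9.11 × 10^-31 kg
True

The claim is correct.

Using λ = h/(mv):
λ = (6.626 × 10^-34 J·s) / (9.11 × 10^-31 kg × 2.76 × 10^6 m/s)
λ = 2.64 × 10^-10 m

This matches the claimed value.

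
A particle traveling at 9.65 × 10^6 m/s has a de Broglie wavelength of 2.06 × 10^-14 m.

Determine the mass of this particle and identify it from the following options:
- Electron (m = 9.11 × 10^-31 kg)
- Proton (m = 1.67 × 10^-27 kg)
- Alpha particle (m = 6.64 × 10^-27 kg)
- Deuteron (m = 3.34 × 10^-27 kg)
The particle is a deuteron.

From λ = h/(mv), solve for mass:

m = h/(λv)
m = (6.626 × 10^-34 J·s) / (2.06 × 10^-14 m × 9.65 × 10^6 m/s)
m = 3.33 × 10^-27 kg

Comparing with the listed masses, this is closest to a deuteron.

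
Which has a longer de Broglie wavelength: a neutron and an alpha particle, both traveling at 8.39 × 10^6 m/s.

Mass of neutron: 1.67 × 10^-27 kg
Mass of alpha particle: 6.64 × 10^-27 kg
The neutron has the longer wavelength.

Using λ = h/(mv), since both particles have the same velocity, the wavelength depends only on mass.

For neutron: λ₁ = h/(m₁v) = 4.73 × 10^-14 m
For alpha particle: λ₂ = h/(m₂v) = 1.19 × 10^-14 m

Since λ ∝ 1/m at constant velocity, the lighter particle has the longer wavelength.

The neutron has the longer de Broglie wavelength.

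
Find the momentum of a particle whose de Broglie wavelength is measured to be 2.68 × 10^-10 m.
2.47 × 10^-24 kg·m/s

From the de Broglie relation λ = h/p, we solve for p:

p = h/λ
p = (6.626 × 10^-34 J·s) / (2.68 × 10^-10 m)
p = 2.47 × 10^-24 kg·m/s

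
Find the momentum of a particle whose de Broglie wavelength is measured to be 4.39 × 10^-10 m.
1.51 × 10^-24 kg·m/s

From the de Broglie relation λ = h/p, we solve for p:

p = h/λ
p = (6.626 × 10^-34 J·s) / (4.39 × 10^-10 m)
p = 1.51 × 10^-24 kg·m/s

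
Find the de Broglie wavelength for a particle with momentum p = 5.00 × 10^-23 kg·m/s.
1.33 × 10^-11 m

Using the de Broglie relation λ = h/p:

λ = h/p
λ = (6.626 × 10^-34 J·s) / (5.00 × 10^-23 kg·m/s)
λ = 1.33 × 10^-11 m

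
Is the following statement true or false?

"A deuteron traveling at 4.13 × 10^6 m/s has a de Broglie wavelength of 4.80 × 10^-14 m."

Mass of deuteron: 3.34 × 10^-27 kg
True

The claim is correct.

Using λ = h/(mv):
λ = (6.626 × 10^-34 J·s) / (3.34 × 10^-27 kg × 4.13 × 10^6 m/s)
λ = 4.80 × 10^-14 m

This matches the claimed value.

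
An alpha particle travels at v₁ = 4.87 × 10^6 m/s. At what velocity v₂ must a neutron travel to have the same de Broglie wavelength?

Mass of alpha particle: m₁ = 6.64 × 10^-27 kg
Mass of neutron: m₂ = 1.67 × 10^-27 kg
v₂ = 1.94 × 10^7 m/s

For equal de Broglie wavelengths: λ₁ = λ₂

h/(m₁v₁) = h/(m₂v₂)
m₁v₁ = m₂v₂
v₂ = v₁ · (m₁/m₂)

v₂ = 4.87 × 10^6 m/s × (6.64 × 10^-27 kg / 1.67 × 10^-27 kg)
v₂ = 1.94 × 10^7 m/s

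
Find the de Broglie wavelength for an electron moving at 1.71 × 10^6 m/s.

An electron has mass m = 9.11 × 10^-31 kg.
4.25 × 10^-10 m

Using the de Broglie relation λ = h/(mv):

λ = h/(mv)
λ = (6.626 × 10^-34 J·s) / (9.11 × 10^-31 kg × 1.71 × 10^6 m/s)
λ = 4.25 × 10^-10 m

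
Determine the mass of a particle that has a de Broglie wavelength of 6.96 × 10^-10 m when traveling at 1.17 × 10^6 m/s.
8.14 × 10^-31 kg

From the de Broglie relation λ = h/(mv), we solve for m:

m = h/(λv)
m = (6.626 × 10^-34 J·s) / (6.96 × 10^-10 m × 1.17 × 10^6 m/s)
m = 8.14 × 10^-31 kg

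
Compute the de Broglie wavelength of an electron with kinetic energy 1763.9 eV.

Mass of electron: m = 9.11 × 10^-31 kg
2.92 × 10^-11 m

Using λ = h/√(2mKE):

First convert KE to Joules: KE = 1763.9 eV = 2.826 × 10^-16 J

λ = h/√(2mKE)
λ = (6.626 × 10^-34 J·s) / √(2 × 9.11 × 10^-31 kg × 2.826 × 10^-16 J)
λ = 2.92 × 10^-11 m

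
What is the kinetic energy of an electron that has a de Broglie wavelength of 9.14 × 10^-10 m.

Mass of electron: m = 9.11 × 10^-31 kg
2.88 × 10^-19 J (or 1.80 eV)

From λ = h/√(2mKE), we solve for KE:

λ² = h²/(2mKE)
KE = h²/(2mλ²)
KE = (6.626 × 10^-34 J·s)² / (2 × 9.11 × 10^-31 kg × (9.14 × 10^-10 m)²)
KE = 2.88 × 10^-19 J
KE = 1.80 eV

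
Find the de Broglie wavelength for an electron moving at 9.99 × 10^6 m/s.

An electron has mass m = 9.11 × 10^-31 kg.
7.28 × 10^-11 m

Using the de Broglie relation λ = h/(mv):

λ = h/(mv)
λ = (6.626 × 10^-34 J·s) / (9.11 × 10^-31 kg × 9.99 × 10^6 m/s)
λ = 7.28 × 10^-11 m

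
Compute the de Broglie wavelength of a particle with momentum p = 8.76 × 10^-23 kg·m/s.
7.56 × 10^-12 m

Using the de Broglie relation λ = h/p:

λ = h/p
λ = (6.626 × 10^-34 J·s) / (8.76 × 10^-23 kg·m/s)
λ = 7.56 × 10^-12 m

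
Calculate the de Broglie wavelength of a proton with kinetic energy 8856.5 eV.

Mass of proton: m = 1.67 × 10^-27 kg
3.04 × 10^-13 m

Using λ = h/√(2mKE):

First convert KE to Joules: KE = 8856.5 eV = 1.419 × 10^-15 J

λ = h/√(2mKE)
λ = (6.626 × 10^-34 J·s) / √(2 × 1.67 × 10^-27 kg × 1.419 × 10^-15 J)
λ = 3.04 × 10^-13 m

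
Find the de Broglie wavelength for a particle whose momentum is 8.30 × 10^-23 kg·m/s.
7.98 × 10^-12 m

Using the de Broglie relation λ = h/p:

λ = h/p
λ = (6.626 × 10^-34 J·s) / (8.30 × 10^-23 kg·m/s)
λ = 7.98 × 10^-12 m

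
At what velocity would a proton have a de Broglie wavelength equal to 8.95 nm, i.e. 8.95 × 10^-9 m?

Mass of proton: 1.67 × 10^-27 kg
4.43 × 10^1 m/s

From λ = h/(mv), solve for v:

v = h/(mλ)
v = (6.626 × 10^-34 J·s) / (1.67 × 10^-27 kg × 8.95 × 10^-9 m)
v = 4.43 × 10^1 m/s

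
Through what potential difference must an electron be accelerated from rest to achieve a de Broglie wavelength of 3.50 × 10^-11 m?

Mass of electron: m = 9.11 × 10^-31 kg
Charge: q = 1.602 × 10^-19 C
1.23 × 10^3 V

From λ = h/√(2mqV), we solve for V:

λ² = h²/(2mqV)
V = h²/(2mqλ²)
V = (6.626 × 10^-34 J·s)² / (2 × 9.11 × 10^-31 kg × 1.602 × 10^-19 C × (3.50 × 10^-11 m)²)
V = 1.23 × 10^3 V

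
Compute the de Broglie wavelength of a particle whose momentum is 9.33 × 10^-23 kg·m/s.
7.10 × 10^-12 m

Using the de Broglie relation λ = h/p:

λ = h/p
λ = (6.626 × 10^-34 J·s) / (9.33 × 10^-23 kg·m/s)
λ = 7.10 × 10^-12 m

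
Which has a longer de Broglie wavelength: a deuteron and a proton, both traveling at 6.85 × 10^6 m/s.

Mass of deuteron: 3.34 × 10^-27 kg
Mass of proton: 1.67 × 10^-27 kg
The proton has the longer wavelength.

Using λ = h/(mv), since both particles have the same velocity, the wavelength depends only on mass.

For deuteron: λ₁ = h/(m₁v) = 2.90 × 10^-14 m
For proton: λ₂ = h/(m₂v) = 5.79 × 10^-14 m

Since λ ∝ 1/m at constant velocity, the lighter particle has the longer wavelength.

The proton has the longer de Broglie wavelength.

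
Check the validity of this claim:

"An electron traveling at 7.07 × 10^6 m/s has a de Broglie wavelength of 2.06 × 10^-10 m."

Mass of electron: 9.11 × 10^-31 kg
False

The claim is incorrect.

Using λ = h/(mv):
λ = (6.626 × 10^-34 J·s) / (9.11 × 10^-31 kg × 7.07 × 10^6 m/s)
λ = 1.03 × 10^-10 m

The actual wavelength differs from the claimed 2.06 × 10^-10 m.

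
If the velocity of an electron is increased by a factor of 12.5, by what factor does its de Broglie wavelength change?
The wavelength decreases by a factor of 12.5.

From λ = h/(mv), the wavelength is inversely proportional to velocity:

λ ∝ 1/v

If v → 12.5v, then λ → λ/12.5

When velocity is increased by a factor of 12.5, the wavelength decreases by a factor of 12.5.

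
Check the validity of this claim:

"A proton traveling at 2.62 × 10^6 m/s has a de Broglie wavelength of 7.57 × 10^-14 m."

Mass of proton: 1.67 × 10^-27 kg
False

The claim is incorrect.

Using λ = h/(mv):
λ = (6.626 × 10^-34 J·s) / (1.67 × 10^-27 kg × 2.62 × 10^6 m/s)
λ = 1.51 × 10^-13 m

The actual wavelength differs from the claimed 7.57 × 10^-14 m.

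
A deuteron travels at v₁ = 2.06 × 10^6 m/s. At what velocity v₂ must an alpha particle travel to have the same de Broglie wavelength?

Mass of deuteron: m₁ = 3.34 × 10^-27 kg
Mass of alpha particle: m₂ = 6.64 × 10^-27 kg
v₂ = 1.04 × 10^6 m/s

For equal de Broglie wavelengths: λ₁ = λ₂

h/(m₁v₁) = h/(m₂v₂)
m₁v₁ = m₂v₂
v₂ = v₁ · (m₁/m₂)

v₂ = 2.06 × 10^6 m/s × (3.34 × 10^-27 kg / 6.64 × 10^-27 kg)
v₂ = 1.04 × 10^6 m/s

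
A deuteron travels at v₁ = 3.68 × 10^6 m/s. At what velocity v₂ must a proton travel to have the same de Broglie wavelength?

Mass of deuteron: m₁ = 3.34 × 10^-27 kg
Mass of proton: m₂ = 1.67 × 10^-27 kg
v₂ = 7.36 × 10^6 m/s

For equal de Broglie wavelengths: λ₁ = λ₂

h/(m₁v₁) = h/(m₂v₂)
m₁v₁ = m₂v₂
v₂ = v₁ · (m₁/m₂)

v₂ = 3.68 × 10^6 m/s × (3.34 × 10^-27 kg / 1.67 × 10^-27 kg)
v₂ = 7.36 × 10^6 m/s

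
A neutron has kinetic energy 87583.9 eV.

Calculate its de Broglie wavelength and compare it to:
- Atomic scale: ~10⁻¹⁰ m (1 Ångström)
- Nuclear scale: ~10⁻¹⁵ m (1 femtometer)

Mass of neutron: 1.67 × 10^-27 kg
λ = 9.68 × 10^-14 m, which is between nuclear and atomic scales.

Using λ = h/√(2mKE):

KE = 87583.9 eV = 1.403 × 10^-14 J

λ = h/√(2mKE)
λ = (6.626 × 10^-34 J·s) / √(2 × 1.67 × 10^-27 kg × 1.403 × 10^-14 J)
λ = 9.68 × 10^-14 m

Comparison:
- Atomic scale (10⁻¹⁰ m): λ is 0.00097× this size
- Nuclear scale (10⁻¹⁵ m): λ is 97× this size

The wavelength is between nuclear and atomic scales.

This wavelength is appropriate for probing atomic structure but too large for nuclear physics experiments.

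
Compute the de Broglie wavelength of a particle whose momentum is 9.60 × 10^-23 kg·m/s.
6.90 × 10^-12 m

Using the de Broglie relation λ = h/p:

λ = h/p
λ = (6.626 × 10^-34 J·s) / (9.60 × 10^-23 kg·m/s)
λ = 6.90 × 10^-12 m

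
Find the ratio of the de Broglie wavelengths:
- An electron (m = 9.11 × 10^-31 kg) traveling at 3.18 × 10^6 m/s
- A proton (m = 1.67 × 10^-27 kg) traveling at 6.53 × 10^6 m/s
λ₁/λ₂ = 3.76 × 10^3

Using λ = h/(mv):

λ₁ = h/(m₁v₁) = 2.29 × 10^-10 m
λ₂ = h/(m₂v₂) = 6.08 × 10^-14 m

Ratio λ₁/λ₂ = (m₂v₂)/(m₁v₁)
         = (1.67 × 10^-27 kg × 6.53 × 10^6 m/s) / (9.11 × 10^-31 kg × 3.18 × 10^6 m/s)
         = 3.76 × 10^3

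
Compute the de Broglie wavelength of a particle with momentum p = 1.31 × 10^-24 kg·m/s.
5.06 × 10^-10 m

Using the de Broglie relation λ = h/p:

λ = h/p
λ = (6.626 × 10^-34 J·s) / (1.31 × 10^-24 kg·m/s)
λ = 5.06 × 10^-10 m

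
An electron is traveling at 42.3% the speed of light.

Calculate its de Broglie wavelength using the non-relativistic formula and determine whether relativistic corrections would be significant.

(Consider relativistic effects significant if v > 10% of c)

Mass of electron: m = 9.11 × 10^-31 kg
Yes, relativistic corrections are needed.

Using the non-relativistic de Broglie formula λ = h/(mv):

v = 42.3% × c = 1.268 × 10^8 m/s

λ = h/(mv)
λ = (6.626 × 10^-34 J·s) / (9.11 × 10^-31 kg × 1.268 × 10^8 m/s)
λ = 5.74 × 10^-12 m

Since v = 42.3% of c > 10% of c, relativistic corrections ARE significant and the actual wavelength would differ from this non-relativistic estimate.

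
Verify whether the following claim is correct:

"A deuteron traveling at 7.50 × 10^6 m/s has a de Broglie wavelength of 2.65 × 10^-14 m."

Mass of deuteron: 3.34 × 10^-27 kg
True

The claim is correct.

Using λ = h/(mv):
λ = (6.626 × 10^-34 J·s) / (3.34 × 10^-27 kg × 7.50 × 10^6 m/s)
λ = 2.65 × 10^-14 m

This matches the claimed value.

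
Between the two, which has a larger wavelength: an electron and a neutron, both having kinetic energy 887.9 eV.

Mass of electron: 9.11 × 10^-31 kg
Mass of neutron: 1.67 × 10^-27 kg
The electron has the longer wavelength.

Using λ = h/√(2mKE):

For electron: λ₁ = h/√(2m₁KE) = 4.12 × 10^-11 m
For neutron: λ₂ = h/√(2m₂KE) = 9.61 × 10^-13 m

Since λ ∝ 1/√m at constant kinetic energy, the lighter particle has the longer wavelength.

The electron has the longer de Broglie wavelength.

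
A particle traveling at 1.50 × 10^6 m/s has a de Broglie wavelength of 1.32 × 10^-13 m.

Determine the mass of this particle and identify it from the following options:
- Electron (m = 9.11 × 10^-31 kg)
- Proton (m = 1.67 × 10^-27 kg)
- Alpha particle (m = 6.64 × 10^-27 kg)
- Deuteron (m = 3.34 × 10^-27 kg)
The particle is a deuteron.

From λ = h/(mv), solve for mass:

m = h/(λv)
m = (6.626 × 10^-34 J·s) / (1.32 × 10^-13 m × 1.50 × 10^6 m/s)
m = 3.35 × 10^-27 kg

Comparing with the listed masses, this is closest to a deuteron.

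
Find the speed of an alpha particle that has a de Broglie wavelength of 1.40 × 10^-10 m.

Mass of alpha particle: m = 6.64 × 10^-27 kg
7.13 × 10^2 m/s

From the de Broglie relation λ = h/(mv), we solve for v:

v = h/(mλ)
v = (6.626 × 10^-34 J·s) / (6.64 × 10^-27 kg × 1.40 × 10^-10 m)
v = 7.13 × 10^2 m/s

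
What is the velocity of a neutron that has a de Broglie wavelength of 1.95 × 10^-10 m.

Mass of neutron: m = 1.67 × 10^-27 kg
2.03 × 10^3 m/s

From the de Broglie relation λ = h/(mv), we solve for v:

v = h/(mλ)
v = (6.626 × 10^-34 J·s) / (1.67 × 10^-27 kg × 1.95 × 10^-10 m)
v = 2.03 × 10^3 m/s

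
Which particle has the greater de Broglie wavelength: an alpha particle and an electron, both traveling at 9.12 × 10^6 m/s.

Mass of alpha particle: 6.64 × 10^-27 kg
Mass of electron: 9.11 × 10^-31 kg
The electron has the longer wavelength.

Using λ = h/(mv), since both particles have the same velocity, the wavelength depends only on mass.

For alpha particle: λ₁ = h/(m₁v) = 1.09 × 10^-14 m
For electron: λ₂ = h/(m₂v) = 7.98 × 10^-11 m

Since λ ∝ 1/m at constant velocity, the lighter particle has the longer wavelength.

The electron has the longer de Broglie wavelength.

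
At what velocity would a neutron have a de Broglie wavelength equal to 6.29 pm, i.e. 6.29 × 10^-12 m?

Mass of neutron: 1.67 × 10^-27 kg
6.31 × 10^4 m/s

From λ = h/(mv), solve for v:

v = h/(mλ)
v = (6.626 × 10^-34 J·s) / (1.67 × 10^-27 kg × 6.29 × 10^-12 m)
v = 6.31 × 10^4 m/s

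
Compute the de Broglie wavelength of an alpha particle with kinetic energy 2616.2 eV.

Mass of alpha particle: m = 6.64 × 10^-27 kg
2.81 × 10^-13 m

Using λ = h/√(2mKE):

First convert KE to Joules: KE = 2616.2 eV = 4.192 × 10^-16 J

λ = h/√(2mKE)
λ = (6.626 × 10^-34 J·s) / √(2 × 6.64 × 10^-27 kg × 4.192 × 10^-16 J)
λ = 2.81 × 10^-13 m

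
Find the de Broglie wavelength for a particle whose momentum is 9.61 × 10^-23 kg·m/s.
6.89 × 10^-12 m

Using the de Broglie relation λ = h/p:

λ = h/p
λ = (6.626 × 10^-34 J·s) / (9.61 × 10^-23 kg·m/s)
λ = 6.89 × 10^-12 m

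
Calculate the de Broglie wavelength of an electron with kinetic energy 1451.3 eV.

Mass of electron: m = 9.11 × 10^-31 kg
3.22 × 10^-11 m

Using λ = h/√(2mKE):

First convert KE to Joules: KE = 1451.3 eV = 2.325 × 10^-16 J

λ = h/√(2mKE)
λ = (6.626 × 10^-34 J·s) / √(2 × 9.11 × 10^-31 kg × 2.325 × 10^-16 J)
λ = 3.22 × 10^-11 m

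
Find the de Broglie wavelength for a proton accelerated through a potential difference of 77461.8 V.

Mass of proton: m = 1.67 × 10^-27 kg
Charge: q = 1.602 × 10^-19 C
1.03 × 10^-13 m

When a particle is accelerated through voltage V, it gains kinetic energy KE = qV.

The de Broglie wavelength is then λ = h/√(2mqV):

λ = h/√(2mqV)
λ = (6.626 × 10^-34 J·s) / √(2 × 1.67 × 10^-27 kg × 1.602 × 10^-19 C × 77461.8 V)
λ = 1.03 × 10^-13 m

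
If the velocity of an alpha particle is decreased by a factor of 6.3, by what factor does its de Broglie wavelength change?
The wavelength increases by a factor of 6.3.

From λ = h/(mv), the wavelength is inversely proportional to velocity:

λ ∝ 1/v

If v → v/6.3, then λ → 6.3λ

When velocity is decreased by a factor of 6.3, the wavelength increases by a factor of 6.3.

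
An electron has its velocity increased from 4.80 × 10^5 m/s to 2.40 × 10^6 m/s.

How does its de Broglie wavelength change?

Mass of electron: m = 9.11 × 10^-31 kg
The wavelength decreases by a factor of 5.

Using λ = h/(mv):

Initial wavelength: λ₁ = h/(mv₁) = 1.52 × 10^-9 m
Final wavelength: λ₂ = h/(mv₂) = 3.03 × 10^-10 m

Since λ ∝ 1/v, when velocity increases by a factor of 5, the wavelength decreases by a factor of 5.

λ₂/λ₁ = v₁/v₂ = 1/5

The wavelength decreases by a factor of 5.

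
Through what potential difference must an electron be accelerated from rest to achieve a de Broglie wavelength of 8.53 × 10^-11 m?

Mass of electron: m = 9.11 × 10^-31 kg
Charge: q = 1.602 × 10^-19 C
207 V

From λ = h/√(2mqV), we solve for V:

λ² = h²/(2mqV)
V = h²/(2mqλ²)
V = (6.626 × 10^-34 J·s)² / (2 × 9.11 × 10^-31 kg × 1.602 × 10^-19 C × (8.53 × 10^-11 m)²)
V = 207 V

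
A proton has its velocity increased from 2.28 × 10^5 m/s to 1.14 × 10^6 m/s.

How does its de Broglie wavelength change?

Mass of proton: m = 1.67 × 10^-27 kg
The wavelength decreases by a factor of 5.

Using λ = h/(mv):

Initial wavelength: λ₁ = h/(mv₁) = 1.74 × 10^-12 m
Final wavelength: λ₂ = h/(mv₂) = 3.48 × 10^-13 m

Since λ ∝ 1/v, when velocity increases by a factor of 5, the wavelength decreases by a factor of 5.

λ₂/λ₁ = v₁/v₂ = 1/5

The wavelength decreases by a factor of 5.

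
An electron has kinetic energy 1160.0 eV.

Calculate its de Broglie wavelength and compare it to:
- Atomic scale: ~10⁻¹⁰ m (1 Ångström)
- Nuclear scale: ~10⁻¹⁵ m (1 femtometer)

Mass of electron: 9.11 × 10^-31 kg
λ = 3.60 × 10^-11 m, which is between nuclear and atomic scales.

Using λ = h/√(2mKE):

KE = 1160.0 eV = 1.859 × 10^-16 J

λ = h/√(2mKE)
λ = (6.626 × 10^-34 J·s) / √(2 × 9.11 × 10^-31 kg × 1.859 × 10^-16 J)
λ = 3.60 × 10^-11 m

Comparison:
- Atomic scale (10⁻¹⁰ m): λ is 0.36× this size
- Nuclear scale (10⁻¹⁵ m): λ is 3.6e+04× this size

The wavelength is between nuclear and atomic scales.

This wavelength is appropriate for probing atomic structure but too large for nuclear physics experiments.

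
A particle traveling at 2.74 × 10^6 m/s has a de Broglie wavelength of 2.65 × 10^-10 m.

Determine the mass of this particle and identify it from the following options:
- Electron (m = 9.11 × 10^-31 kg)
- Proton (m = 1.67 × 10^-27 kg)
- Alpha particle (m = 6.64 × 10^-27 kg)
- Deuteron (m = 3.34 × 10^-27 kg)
The particle is an electron.

From λ = h/(mv), solve for mass:

m = h/(λv)
m = (6.626 × 10^-34 J·s) / (2.65 × 10^-10 m × 2.74 × 10^6 m/s)
m = 9.13 × 10^-31 kg

Comparing with the listed masses, this is closest to an electron.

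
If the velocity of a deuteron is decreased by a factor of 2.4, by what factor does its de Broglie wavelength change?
The wavelength increases by a factor of 2.4.

From λ = h/(mv), the wavelength is inversely proportional to velocity:

λ ∝ 1/v

If v → v/2.4, then λ → 2.4λ

When velocity is decreased by a factor of 2.4, the wavelength increases by a factor of 2.4.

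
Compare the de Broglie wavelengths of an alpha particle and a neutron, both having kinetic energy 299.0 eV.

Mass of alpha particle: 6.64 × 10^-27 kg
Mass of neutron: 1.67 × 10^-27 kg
The neutron has the longer wavelength.

Using λ = h/√(2mKE):

For alpha particle: λ₁ = h/√(2m₁KE) = 8.31 × 10^-13 m
For neutron: λ₂ = h/√(2m₂KE) = 1.66 × 10^-12 m

Since λ ∝ 1/√m at constant kinetic energy, the lighter particle has the longer wavelength.

The neutron has the longer de Broglie wavelength.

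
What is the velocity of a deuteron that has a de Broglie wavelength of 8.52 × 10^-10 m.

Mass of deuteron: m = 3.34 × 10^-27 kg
2.33 × 10^2 m/s

From the de Broglie relation λ = h/(mv), we solve for v:

v = h/(mλ)
v = (6.626 × 10^-34 J·s) / (3.34 × 10^-27 kg × 8.52 × 10^-10 m)
v = 2.33 × 10^2 m/s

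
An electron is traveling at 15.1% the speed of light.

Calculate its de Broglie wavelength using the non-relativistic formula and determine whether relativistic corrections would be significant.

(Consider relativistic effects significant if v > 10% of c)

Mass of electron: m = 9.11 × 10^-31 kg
Yes, relativistic corrections are needed.

Using the non-relativistic de Broglie formula λ = h/(mv):

v = 15.1% × c = 4.527 × 10^7 m/s

λ = h/(mv)
λ = (6.626 × 10^-34 J·s) / (9.11 × 10^-31 kg × 4.527 × 10^7 m/s)
λ = 1.61 × 10^-11 m

Since v = 15.1% of c > 10% of c, relativistic corrections ARE significant and the actual wavelength would differ from this non-relativistic estimate.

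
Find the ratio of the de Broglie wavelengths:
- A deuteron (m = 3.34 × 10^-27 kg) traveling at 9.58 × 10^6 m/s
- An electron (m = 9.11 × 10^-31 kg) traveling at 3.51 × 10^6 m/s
λ₁/λ₂ = 9.99 × 10^-5

Using λ = h/(mv):

λ₁ = h/(m₁v₁) = 2.07 × 10^-14 m
λ₂ = h/(m₂v₂) = 2.07 × 10^-10 m

Ratio λ₁/λ₂ = (m₂v₂)/(m₁v₁)
         = (9.11 × 10^-31 kg × 3.51 × 10^6 m/s) / (3.34 × 10^-27 kg × 9.58 × 10^6 m/s)
         = 9.99 × 10^-5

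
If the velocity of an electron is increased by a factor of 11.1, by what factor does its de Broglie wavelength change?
The wavelength decreases by a factor of 11.1.

From λ = h/(mv), the wavelength is inversely proportional to velocity:

λ ∝ 1/v

If v → 11.1v, then λ → λ/11.1

When velocity is increased by a factor of 11.1, the wavelength decreases by a factor of 11.1.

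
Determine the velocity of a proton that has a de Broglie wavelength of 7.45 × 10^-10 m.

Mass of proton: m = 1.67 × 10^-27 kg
5.33 × 10^2 m/s

From the de Broglie relation λ = h/(mv), we solve for v:

v = h/(mλ)
v = (6.626 × 10^-34 J·s) / (1.67 × 10^-27 kg × 7.45 × 10^-10 m)
v = 5.33 × 10^2 m/s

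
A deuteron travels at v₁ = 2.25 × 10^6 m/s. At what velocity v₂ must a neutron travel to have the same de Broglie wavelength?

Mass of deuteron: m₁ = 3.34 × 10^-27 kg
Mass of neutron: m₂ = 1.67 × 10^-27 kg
v₂ = 4.50 × 10^6 m/s

For equal de Broglie wavelengths: λ₁ = λ₂

h/(m₁v₁) = h/(m₂v₂)
m₁v₁ = m₂v₂
v₂ = v₁ · (m₁/m₂)

v₂ = 2.25 × 10^6 m/s × (3.34 × 10^-27 kg / 1.67 × 10^-27 kg)
v₂ = 4.50 × 10^6 m/s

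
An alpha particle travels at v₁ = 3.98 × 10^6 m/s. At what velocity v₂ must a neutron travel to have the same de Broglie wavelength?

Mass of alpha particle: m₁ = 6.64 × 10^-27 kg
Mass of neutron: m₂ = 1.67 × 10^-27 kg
v₂ = 1.58 × 10^7 m/s

For equal de Broglie wavelengths: λ₁ = λ₂

h/(m₁v₁) = h/(m₂v₂)
m₁v₁ = m₂v₂
v₂ = v₁ · (m₁/m₂)

v₂ = 3.98 × 10^6 m/s × (6.64 × 10^-27 kg / 1.67 × 10^-27 kg)
v₂ = 1.58 × 10^7 m/s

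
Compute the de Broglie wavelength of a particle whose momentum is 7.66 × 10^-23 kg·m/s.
8.65 × 10^-12 m

Using the de Broglie relation λ = h/p:

λ = h/p
λ = (6.626 × 10^-34 J·s) / (7.66 × 10^-23 kg·m/s)
λ = 8.65 × 10^-12 m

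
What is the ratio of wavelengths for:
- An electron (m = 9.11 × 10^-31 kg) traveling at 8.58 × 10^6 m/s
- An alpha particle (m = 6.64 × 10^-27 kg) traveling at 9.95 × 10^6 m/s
λ₁/λ₂ = 8.45 × 10^3

Using λ = h/(mv):

λ₁ = h/(m₁v₁) = 8.48 × 10^-11 m
λ₂ = h/(m₂v₂) = 1.00 × 10^-14 m

Ratio λ₁/λ₂ = (m₂v₂)/(m₁v₁)
         = (6.64 × 10^-27 kg × 9.95 × 10^6 m/s) / (9.11 × 10^-31 kg × 8.58 × 10^6 m/s)
         = 8.45 × 10^3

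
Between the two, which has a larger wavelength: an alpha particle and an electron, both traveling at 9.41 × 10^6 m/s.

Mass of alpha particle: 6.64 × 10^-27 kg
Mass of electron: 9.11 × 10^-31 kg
The electron has the longer wavelength.

Using λ = h/(mv), since both particles have the same velocity, the wavelength depends only on mass.

For alpha particle: λ₁ = h/(m₁v) = 1.06 × 10^-14 m
For electron: λ₂ = h/(m₂v) = 7.73 × 10^-11 m

Since λ ∝ 1/m at constant velocity, the lighter particle has the longer wavelength.

The electron has the longer de Broglie wavelength.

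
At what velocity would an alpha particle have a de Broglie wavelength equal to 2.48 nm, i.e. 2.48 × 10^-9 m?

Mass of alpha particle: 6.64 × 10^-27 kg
4.02 × 10^1 m/s

From λ = h/(mv), solve for v:

v = h/(mλ)
v = (6.626 × 10^-34 J·s) / (6.64 × 10^-27 kg × 2.48 × 10^-9 m)
v = 4.02 × 10^1 m/s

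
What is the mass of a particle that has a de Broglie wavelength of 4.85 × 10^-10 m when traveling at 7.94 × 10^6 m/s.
1.72 × 10^-31 kg

From the de Broglie relation λ = h/(mv), we solve for m:

m = h/(λv)
m = (6.626 × 10^-34 J·s) / (4.85 × 10^-10 m × 7.94 × 10^6 m/s)
m = 1.72 × 10^-31 kg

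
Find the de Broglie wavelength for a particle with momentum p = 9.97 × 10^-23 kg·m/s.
6.65 × 10^-12 m

Using the de Broglie relation λ = h/p:

λ = h/p
λ = (6.626 × 10^-34 J·s) / (9.97 × 10^-23 kg·m/s)
λ = 6.65 × 10^-12 m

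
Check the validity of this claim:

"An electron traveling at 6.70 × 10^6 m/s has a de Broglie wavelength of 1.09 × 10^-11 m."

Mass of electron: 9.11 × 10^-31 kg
False

The claim is incorrect.

Using λ = h/(mv):
λ = (6.626 × 10^-34 J·s) / (9.11 × 10^-31 kg × 6.70 × 10^6 m/s)
λ = 1.09 × 10^-10 m

The actual wavelength differs from the claimed 1.09 × 10^-11 m.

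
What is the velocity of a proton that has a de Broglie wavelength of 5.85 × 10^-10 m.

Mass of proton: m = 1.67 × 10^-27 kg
6.78 × 10^2 m/s

From the de Broglie relation λ = h/(mv), we solve for v:

v = h/(mλ)
v = (6.626 × 10^-34 J·s) / (1.67 × 10^-27 kg × 5.85 × 10^-10 m)
v = 6.78 × 10^2 m/s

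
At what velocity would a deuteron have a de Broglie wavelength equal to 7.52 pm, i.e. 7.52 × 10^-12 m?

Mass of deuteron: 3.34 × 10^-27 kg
2.64 × 10^4 m/s

From λ = h/(mv), solve for v:

v = h/(mλ)
v = (6.626 × 10^-34 J·s) / (3.34 × 10^-27 kg × 7.52 × 10^-12 m)
v = 2.64 × 10^4 m/s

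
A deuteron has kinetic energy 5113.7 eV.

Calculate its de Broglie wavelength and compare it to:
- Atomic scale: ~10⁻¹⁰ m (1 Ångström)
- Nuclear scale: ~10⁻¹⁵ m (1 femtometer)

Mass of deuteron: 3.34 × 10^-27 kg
λ = 2.83 × 10^-13 m, which is between nuclear and atomic scales.

Using λ = h/√(2mKE):

KE = 5113.7 eV = 8.193 × 10^-16 J

λ = h/√(2mKE)
λ = (6.626 × 10^-34 J·s) / √(2 × 3.34 × 10^-27 kg × 8.193 × 10^-16 J)
λ = 2.83 × 10^-13 m

Comparison:
- Atomic scale (10⁻¹⁰ m): λ is 0.0028× this size
- Nuclear scale (10⁻¹⁵ m): λ is 2.8e+02× this size

The wavelength is between nuclear and atomic scales.

This wavelength is appropriate for probing atomic structure but too large for nuclear physics experiments.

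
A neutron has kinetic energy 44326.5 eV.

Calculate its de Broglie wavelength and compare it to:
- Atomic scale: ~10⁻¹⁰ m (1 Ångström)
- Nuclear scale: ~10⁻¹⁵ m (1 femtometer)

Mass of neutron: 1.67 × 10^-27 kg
λ = 1.36 × 10^-13 m, which is between nuclear and atomic scales.

Using λ = h/√(2mKE):

KE = 44326.5 eV = 7.102 × 10^-15 J

λ = h/√(2mKE)
λ = (6.626 × 10^-34 J·s) / √(2 × 1.67 × 10^-27 kg × 7.102 × 10^-15 J)
λ = 1.36 × 10^-13 m

Comparison:
- Atomic scale (10⁻¹⁰ m): λ is 0.0014× this size
- Nuclear scale (10⁻¹⁵ m): λ is 1.4e+02× this size

The wavelength is between nuclear and atomic scales.

This wavelength is appropriate for probing atomic structure but too large for nuclear physics experiments.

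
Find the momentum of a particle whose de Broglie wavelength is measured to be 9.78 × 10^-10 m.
6.78 × 10^-25 kg·m/s

From the de Broglie relation λ = h/p, we solve for p:

p = h/λ
p = (6.626 × 10^-34 J·s) / (9.78 × 10^-10 m)
p = 6.78 × 10^-25 kg·m/s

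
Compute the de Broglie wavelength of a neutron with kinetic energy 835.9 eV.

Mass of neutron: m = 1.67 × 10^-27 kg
9.91 × 10^-13 m

Using λ = h/√(2mKE):

First convert KE to Joules: KE = 835.9 eV = 1.339 × 10^-16 J

λ = h/√(2mKE)
λ = (6.626 × 10^-34 J·s) / √(2 × 1.67 × 10^-27 kg × 1.339 × 10^-16 J)
λ = 9.91 × 10^-13 m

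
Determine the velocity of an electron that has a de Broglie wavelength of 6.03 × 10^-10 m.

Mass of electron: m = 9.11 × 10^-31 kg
1.21 × 10^6 m/s

From the de Broglie relation λ = h/(mv), we solve for v:

v = h/(mλ)
v = (6.626 × 10^-34 J·s) / (9.11 × 10^-31 kg × 6.03 × 10^-10 m)
v = 1.21 × 10^6 m/s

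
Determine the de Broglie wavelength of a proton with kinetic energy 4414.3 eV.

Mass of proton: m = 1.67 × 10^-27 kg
4.31 × 10^-13 m

Using λ = h/√(2mKE):

First convert KE to Joules: KE = 4414.3 eV = 7.072 × 10^-16 J

λ = h/√(2mKE)
λ = (6.626 × 10^-34 J·s) / √(2 × 1.67 × 10^-27 kg × 7.072 × 10^-16 J)
λ = 4.31 × 10^-13 m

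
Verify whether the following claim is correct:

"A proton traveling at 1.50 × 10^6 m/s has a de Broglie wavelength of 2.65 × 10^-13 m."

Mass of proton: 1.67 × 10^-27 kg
True

The claim is correct.

Using λ = h/(mv):
λ = (6.626 × 10^-34 J·s) / (1.67 × 10^-27 kg × 1.50 × 10^6 m/s)
λ = 2.65 × 10^-13 m

This matches the claimed value.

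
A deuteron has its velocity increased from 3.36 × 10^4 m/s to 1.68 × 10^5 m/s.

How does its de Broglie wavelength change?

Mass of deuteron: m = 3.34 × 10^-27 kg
The wavelength decreases by a factor of 5.

Using λ = h/(mv):

Initial wavelength: λ₁ = h/(mv₁) = 5.90 × 10^-12 m
Final wavelength: λ₂ = h/(mv₂) = 1.18 × 10^-12 m

Since λ ∝ 1/v, when velocity increases by a factor of 5, the wavelength decreases by a factor of 5.

λ₂/λ₁ = v₁/v₂ = 1/5

The wavelength decreases by a factor of 5.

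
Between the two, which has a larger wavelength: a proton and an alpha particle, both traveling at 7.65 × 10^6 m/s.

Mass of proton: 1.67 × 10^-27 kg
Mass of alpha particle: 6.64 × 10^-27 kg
The proton has the longer wavelength.

Using λ = h/(mv), since both particles have the same velocity, the wavelength depends only on mass.

For proton: λ₁ = h/(m₁v) = 5.19 × 10^-14 m
For alpha particle: λ₂ = h/(m₂v) = 1.30 × 10^-14 m

Since λ ∝ 1/m at constant velocity, the lighter particle has the longer wavelength.

The proton has the longer de Broglie wavelength.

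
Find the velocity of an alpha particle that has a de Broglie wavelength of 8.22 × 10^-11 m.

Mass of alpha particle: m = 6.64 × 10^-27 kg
1.21 × 10^3 m/s

From the de Broglie relation λ = h/(mv), we solve for v:

v = h/(mλ)
v = (6.626 × 10^-34 J·s) / (6.64 × 10^-27 kg × 8.22 × 10^-11 m)
v = 1.21 × 10^3 m/s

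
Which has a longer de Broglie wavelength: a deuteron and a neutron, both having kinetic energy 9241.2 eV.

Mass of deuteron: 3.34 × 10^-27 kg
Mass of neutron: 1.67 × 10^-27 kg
The neutron has the longer wavelength.

Using λ = h/√(2mKE):

For deuteron: λ₁ = h/√(2m₁KE) = 2.11 × 10^-13 m
For neutron: λ₂ = h/√(2m₂KE) = 2.98 × 10^-13 m

Since λ ∝ 1/√m at constant kinetic energy, the lighter particle has the longer wavelength.

The neutron has the longer de Broglie wavelength.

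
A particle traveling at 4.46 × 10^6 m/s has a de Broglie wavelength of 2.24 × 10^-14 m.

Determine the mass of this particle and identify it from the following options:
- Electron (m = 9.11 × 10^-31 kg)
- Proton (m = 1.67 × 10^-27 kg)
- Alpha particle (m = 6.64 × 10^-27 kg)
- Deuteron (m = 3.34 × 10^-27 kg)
The particle is an alpha particle.

From λ = h/(mv), solve for mass:

m = h/(λv)
m = (6.626 × 10^-34 J·s) / (2.24 × 10^-14 m × 4.46 × 10^6 m/s)
m = 6.63 × 10^-27 kg

Comparing with the listed masses, this is closest to an alpha particle.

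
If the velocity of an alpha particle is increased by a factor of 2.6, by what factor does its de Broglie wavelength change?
The wavelength decreases by a factor of 2.6.

From λ = h/(mv), the wavelength is inversely proportional to velocity:

λ ∝ 1/v

If v → 2.6v, then λ → λ/2.6

When velocity is increased by a factor of 2.6, the wavelength decreases by a factor of 2.6.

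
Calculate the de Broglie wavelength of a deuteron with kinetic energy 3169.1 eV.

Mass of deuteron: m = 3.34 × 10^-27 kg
3.60 × 10^-13 m

Using λ = h/√(2mKE):

First convert KE to Joules: KE = 3169.1 eV = 5.077 × 10^-16 J

λ = h/√(2mKE)
λ = (6.626 × 10^-34 J·s) / √(2 × 3.34 × 10^-27 kg × 5.077 × 10^-16 J)
λ = 3.60 × 10^-13 m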